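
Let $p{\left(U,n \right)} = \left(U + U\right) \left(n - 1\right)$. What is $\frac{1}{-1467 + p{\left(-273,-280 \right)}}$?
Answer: $\frac{1}{151959} \approx 6.5807 \cdot 10^{-6}$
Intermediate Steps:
$p{\left(U,n \right)} = 2 U \left(-1 + n\right)$
$\frac{1}{-1467 + p{\left(-273,-280 \right)}} = \frac{1}{-1467 + 2 \left(-273\right) \left(-1 - 280\right)} = \frac{1}{-1467 + 2 \left(-273\right) \left(-281\right)} = \frac{1}{-1467 + 153426} = \frac{1}{151959}$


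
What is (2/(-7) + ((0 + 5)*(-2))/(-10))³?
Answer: 125/343 ≈ 0.36443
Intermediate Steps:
(2/(-7) + ((0 + 5)*(-2))/(-10))³ = (2*(-⅐) + (5*(-2))*(-⅒))³ = (-2/7 - 10*(-⅒))³ = (-2/7 + 1)³ = (5/7)³ = 125/343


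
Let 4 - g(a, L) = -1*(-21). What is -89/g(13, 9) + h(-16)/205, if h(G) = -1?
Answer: 18228/3485 ≈ 5.2304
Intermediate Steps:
g(a, L) = -17 (g(a, L) = 4 - (-1)*(-21) = 4 - 1*21 = 4 - 21 = -17)
-89/g(13, 9) + h(-16)/205 = -89/(-17) - 1/205 = -89*(-1/17) - 1*1/205 = 89/17 - 1/205 = 18228/3485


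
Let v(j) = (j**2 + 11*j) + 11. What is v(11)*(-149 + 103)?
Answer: -11638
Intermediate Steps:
v(j) = 11 + j**2 + 11*j
v(11)*(-149 + 103) = (11 + 11**2 + 11*11)*(-149 + 103) = (11 + 121 + 121)*(-46) = 253*(-46) = -11638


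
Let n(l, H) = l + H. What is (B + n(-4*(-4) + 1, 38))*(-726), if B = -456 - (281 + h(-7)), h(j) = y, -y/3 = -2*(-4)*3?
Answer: 442860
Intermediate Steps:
y = -72 (y = -3*(-2*(-4))*3 = -24*3 = -3*24 = -72)
h(j) = -72
n(l, H) = H + l
B = -665 (B = -456 - (281 - 72) = -456 - 1*209 = -456 - 209 = -665)
(B + n(-4*(-4) + 1, 38))*(-726) = (-665 + (38 + (-4*(-4) + 1)))*(-726) = (-665 + (38 + (16 + 1)))*(-726) = (-665 + (38 + 17))*(-726) = (-665 + 55)*(-726) = -610*(-726) = 442860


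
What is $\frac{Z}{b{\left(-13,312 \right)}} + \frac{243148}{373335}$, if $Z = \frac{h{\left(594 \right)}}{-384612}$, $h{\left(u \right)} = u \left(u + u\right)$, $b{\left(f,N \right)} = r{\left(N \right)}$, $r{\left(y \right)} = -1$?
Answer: $\frac{29747474558}{11965760085} \approx 2.486$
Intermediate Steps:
$b{\left(f,N \right)} = -1$
$h{\left(u \right)} = 2 u^{2}$ ($h{\left(u \right)} = u 2 u = 2 u^{2}$)
$Z = - \frac{58806}{32051}$ ($Z = \frac{2 \cdot 594^{2}}{-384612} = 2 \cdot 352836 \left(- \frac{1}{384612}\right) = 705672 \left(- \frac{1}{384612}\right) = - \frac{58806}{32051} \approx -1.8348$)
$\frac{Z}{b{\left(-13,312 \right)}} + \frac{243148}{373335} = - \frac{58806}{32051 \left(-1\right)} + \frac{243148}{373335} = \left(- \frac{58806}{32051}\right) \left(-1\right) + 243148 \cdot \frac{1}{373335} = \frac{58806}{32051} + \frac{243148}{373335} = \frac{29747474558}{11965760085}$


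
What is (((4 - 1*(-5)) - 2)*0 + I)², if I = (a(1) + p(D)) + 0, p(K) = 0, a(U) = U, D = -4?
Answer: 1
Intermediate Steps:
I = 1 (I = (1 + 0) + 0 = 1 + 0 = 1)
(((4 - 1*(-5)) - 2)*0 + I)² = (((4 - 1*(-5)) - 2)*0 + 1)² = (((4 + 5) - 2)*0 + 1)² = ((9 - 2)*0 + 1)² = (7*0 + 1)² = (0 + 1)² = 1² = 1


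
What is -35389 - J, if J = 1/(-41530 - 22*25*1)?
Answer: -1489169119/42080 ≈ -35389.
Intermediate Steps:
J = -1/42080 (J = 1/(-41530 - 550*1) = 1/(-41530 - 550) = 1/(-42080) = -1/42080 ≈ -2.3764e-5)
-35389 - J = -35389 - 1*(-1/42080) = -35389 + 1/42080 = -1489169119/42080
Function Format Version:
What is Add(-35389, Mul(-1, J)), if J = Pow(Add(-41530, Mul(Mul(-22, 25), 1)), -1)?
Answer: Rational(-1489169119, 42080) ≈ -35389.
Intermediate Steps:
J = Rational(-1, 42080) (J = Pow(Add(-41530, Mul(-550, 1)), -1) = Pow(Add(-41530, -550), -1) = Pow(-42080, -1) = Rational(-1, 42080) ≈ -2.3764e-5)
Add(-35389, Mul(-1, J)) = Add(-35389, Mul(-1, Rational(-1, 42080))) = Add(-35389, Rational(1, 42080)) = Rational(-1489169119, 42080)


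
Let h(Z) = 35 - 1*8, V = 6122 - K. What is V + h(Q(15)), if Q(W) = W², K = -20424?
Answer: 26573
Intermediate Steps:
V = 26546 (V = 6122 - 1*(-20424) = 6122 + 20424 = 26546)
h(Z) = 27 (h(Z) = 35 - 8 = 27)
V + h(Q(15)) = 26546 + 27 = 26573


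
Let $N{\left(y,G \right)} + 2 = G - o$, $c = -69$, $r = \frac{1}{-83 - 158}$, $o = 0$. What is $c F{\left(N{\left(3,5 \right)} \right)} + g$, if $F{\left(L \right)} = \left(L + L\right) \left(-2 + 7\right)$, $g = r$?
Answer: $- \frac{498871}{241} \approx -2070.0$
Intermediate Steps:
$r = - \frac{1}{241}$ ($r = \frac{1}{-241} = - \frac{1}{241} \approx -0.0041494$)
$g = - \frac{1}{241} \approx -0.0041494$
$N{\left(y,G \right)} = -2 + G$ ($N{\left(y,G \right)} = -2 + \left(G - 0\right) = -2 + \left(G + 0\right) = -2 + G$)
$F{\left(L \right)} = 10 L$ ($F{\left(L \right)} = 2 L 5 = 10 L$)
$c F{\left(N{\left(3,5 \right)} \right)} + g = - 69 \cdot 10 \left(-2 + 5\right) - \frac{1}{241} = - 69 \cdot 10 \cdot 3 - \frac{1}{241} = \left(-69\right) 30 - \frac{1}{241} = -2070 - \frac{1}{241} = - \frac{498871}{241}$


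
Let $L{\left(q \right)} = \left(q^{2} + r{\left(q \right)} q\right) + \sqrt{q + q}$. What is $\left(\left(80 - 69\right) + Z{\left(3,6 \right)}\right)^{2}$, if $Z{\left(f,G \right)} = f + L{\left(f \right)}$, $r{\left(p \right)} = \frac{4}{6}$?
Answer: $\left(25 + \sqrt{6}\right)^{2} \approx 753.47$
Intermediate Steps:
$r{\left(p \right)} = \frac{2}{3}$ ($r{\left(p \right)} = 4 \cdot \frac{1}{6} = \frac{2}{3}$)
$L{\left(q \right)} = q^{2} + \frac{2 q}{3} + \sqrt{2} \sqrt{q}$ ($L{\left(q \right)} = \left(q^{2} + \frac{2 q}{3}\right) + \sqrt{q + q} = \left(q^{2} + \frac{2 q}{3}\right) + \sqrt{2 q} = \left(q^{2} + \frac{2 q}{3}\right) + \sqrt{2} \sqrt{q} = q^{2} + \frac{2 q}{3} + \sqrt{2} \sqrt{q}$)
$Z{\left(f,G \right)} = f^{2} + \frac{5 f}{3} + \sqrt{2} \sqrt{f}$ ($Z{\left(f,G \right)} = f + \left(f^{2} + \frac{2 f}{3} + \sqrt{2} \sqrt{f}\right) = f^{2} + \frac{5 f}{3} + \sqrt{2} \sqrt{f}$)
$\left(\left(80 - 69\right) + Z{\left(3,6 \right)}\right)^{2} = \left(\left(80 - 69\right) + \left(3^{2} + \frac{5}{3} \cdot 3 + \sqrt{2} \sqrt{3}\right)\right)^{2} = \left(\left(80 - 69\right) + \left(9 + 5 + \sqrt{6}\right)\right)^{2} = \left(11 + \left(14 + \sqrt{6}\right)\right)^{2} = \left(25 + \sqrt{6}\right)^{2}$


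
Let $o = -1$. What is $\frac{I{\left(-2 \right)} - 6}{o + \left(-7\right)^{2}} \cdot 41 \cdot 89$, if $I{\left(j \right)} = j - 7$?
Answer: $- \frac{18245}{16} \approx -1140.3$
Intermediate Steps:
$I{\left(j \right)} = -7 + j$
$\frac{I{\left(-2 \right)} - 6}{o + \left(-7\right)^{2}} \cdot 41 \cdot 89 = \frac{\left(-7 - 2\right) - 6}{-1 + \left(-7\right)^{2}} \cdot 41 \cdot 89 = \frac{-9 - 6}{-1 + 49} \cdot 41 \cdot 89 = - \frac{15}{48} \cdot 41 \cdot 89 = \left(-15\right) \frac{1}{48} \cdot 41 \cdot 89 = \left(- \frac{5}{16}\right) 41 \cdot 89 = \left(- \frac{205}{16}\right) 89 = - \frac{18245}{16}$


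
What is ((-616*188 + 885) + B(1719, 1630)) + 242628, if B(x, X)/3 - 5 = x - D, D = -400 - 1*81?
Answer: 134320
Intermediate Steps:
D = -481 (D = -400 - 81 = -481)
B(x, X) = 1458 + 3*x (B(x, X) = 15 + 3*(x - 1*(-481)) = 15 + 3*(x + 481) = 15 + 3*(481 + x) = 15 + (1443 + 3*x) = 1458 + 3*x)
((-616*188 + 885) + B(1719, 1630)) + 242628 = ((-616*188 + 885) + (1458 + 3*1719)) + 242628 = ((-115808 + 885) + (1458 + 5157)) + 242628 = (-114923 + 6615) + 242628 = -108308 + 242628 = 134320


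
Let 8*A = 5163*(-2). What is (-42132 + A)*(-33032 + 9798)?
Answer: 2017768347/2 ≈ 1.0089e+9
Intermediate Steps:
A = -5163/4 (A = (5163*(-2))/8 = (1/8)*(-10326) = -5163/4 ≈ -1290.8)
(-42132 + A)*(-33032 + 9798) = (-42132 - 5163/4)*(-33032 + 9798) = -173691/4*(-23234) = 2017768347/2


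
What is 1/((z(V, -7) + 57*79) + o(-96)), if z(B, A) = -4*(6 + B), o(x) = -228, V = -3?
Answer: 1/4263 ≈ 0.00023458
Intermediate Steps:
z(B, A) = -24 - 4*B
1/((z(V, -7) + 57*79) + o(-96)) = 1/(((-24 - 4*(-3)) + 57*79) - 228) = 1/(((-24 + 12) + 4503) - 228) = 1/((-12 + 4503) - 228) = 1/(4491 - 228) = 1/4263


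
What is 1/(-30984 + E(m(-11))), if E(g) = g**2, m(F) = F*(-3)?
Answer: -1/29895 ≈ -3.3450e-5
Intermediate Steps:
m(F) = -3*F
1/(-30984 + E(m(-11))) = 1/(-30984 + (-3*(-11))**2) = 1/(-30984 + 33**2) = 1/(-30984 + 1089) = 1/(-29895) = -1/29895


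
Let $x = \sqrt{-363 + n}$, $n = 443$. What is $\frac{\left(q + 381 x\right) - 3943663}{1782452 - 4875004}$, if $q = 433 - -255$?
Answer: $\frac{3942975}{3092552} - \frac{381 \sqrt{5}}{773138} \approx 1.2739$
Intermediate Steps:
$x = 4 \sqrt{5}$ ($x = \sqrt{-363 + 443} = \sqrt{80} = 4 \sqrt{5} \approx 8.9443$)
$q = 688$ ($q = 433 + 255 = 688$)
$\frac{\left(q + 381 x\right) - 3943663}{1782452 - 4875004} = \frac{\left(688 + 381 \cdot 4 \sqrt{5}\right) - 3943663}{1782452 - 4875004} = \frac{\left(688 + 1524 \sqrt{5}\right) - 3943663}{-3092552} = \left(-3942975 + 1524 \sqrt{5}\right) \left(- \frac{1}{3092552}\right) = \frac{3942975}{3092552} - \frac{381 \sqrt{5}}{773138}$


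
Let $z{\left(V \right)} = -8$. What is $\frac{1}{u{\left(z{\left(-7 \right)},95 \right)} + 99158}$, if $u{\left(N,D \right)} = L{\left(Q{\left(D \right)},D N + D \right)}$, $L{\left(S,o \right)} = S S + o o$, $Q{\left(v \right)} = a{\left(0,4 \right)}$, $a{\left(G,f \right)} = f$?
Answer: $\frac{1}{541399} \approx 1.8471 \cdot 10^{-6}$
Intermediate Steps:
$Q{\left(v \right)} = 4$
$L{\left(S,o \right)} = S^{2} + o^{2}$
$u{\left(N,D \right)} = 16 + \left(D + D N\right)^{2}$ ($u{\left(N,D \right)} = 4^{2} + \left(D N + D\right)^{2} = 16 + \left(D + D N\right)^{2}$)
$\frac{1}{u{\left(z{\left(-7 \right)},95 \right)} + 99158} = \frac{1}{\left(16 + 95^{2} \left(1 - 8\right)^{2}\right) + 99158} = \frac{1}{\left(16 + 9025 \left(-7\right)^{2}\right) + 99158} = \frac{1}{\left(16 + 9025 \cdot 49\right) + 99158} = \frac{1}{\left(16 + 442225\right) + 99158} = \frac{1}{442241 + 99158} = \frac{1}{541399}$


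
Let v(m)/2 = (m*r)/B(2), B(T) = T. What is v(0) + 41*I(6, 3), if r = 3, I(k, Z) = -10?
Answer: -410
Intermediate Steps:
v(m) = 3*m (v(m) = 2*((m*3)/2) = 2*((3*m)*(½)) = 2*(3*m/2) = 3*m)
v(0) + 41*I(6, 3) = 3*0 + 41*(-10) = 0 - 410 = -410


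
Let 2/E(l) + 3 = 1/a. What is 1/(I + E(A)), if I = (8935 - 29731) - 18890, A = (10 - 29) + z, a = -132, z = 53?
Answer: -397/15755606 ≈ -2.5197e-5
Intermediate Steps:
A = 34 (A = (10 - 29) + 53 = -19 + 53 = 34)
I = -39686 (I = -20796 - 18890 = -39686)
E(l) = -264/397 (E(l) = 2/(-3 + 1/(-132)) = 2/(-3 - 1/132) = 2/(-397/132) = 2*(-132/397) = -264/397)
1/(I + E(A)) = 1/(-39686 - 264/397) = 1/(-15755606/397) = -397/15755606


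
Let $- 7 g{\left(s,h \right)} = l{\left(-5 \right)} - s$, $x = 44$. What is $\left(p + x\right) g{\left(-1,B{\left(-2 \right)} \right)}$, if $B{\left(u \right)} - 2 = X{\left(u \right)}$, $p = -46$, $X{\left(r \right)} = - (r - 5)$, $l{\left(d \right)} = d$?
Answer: $- \frac{8}{7} \approx -1.1429$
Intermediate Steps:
$X{\left(r \right)} = 5 - r$ ($X{\left(r \right)} = - (-5 + r) = 5 - r$)
$B{\left(u \right)} = 7 - u$ ($B{\left(u \right)} = 2 - \left(-5 + u\right) = 7 - u$)
$g{\left(s,h \right)} = \frac{5}{7} + \frac{s}{7}$ ($g{\left(s,h \right)} = - \frac{-5 - s}{7} = \frac{5}{7} + \frac{s}{7}$)
$\left(p + x\right) g{\left(-1,B{\left(-2 \right)} \right)} = \left(-46 + 44\right) \left(\frac{5}{7} + \frac{1}{7} \left(-1\right)\right) = - 2 \left(\frac{5}{7} - \frac{1}{7}\right) = \left(-2\right) \frac{4}{7} = - \frac{8}{7}$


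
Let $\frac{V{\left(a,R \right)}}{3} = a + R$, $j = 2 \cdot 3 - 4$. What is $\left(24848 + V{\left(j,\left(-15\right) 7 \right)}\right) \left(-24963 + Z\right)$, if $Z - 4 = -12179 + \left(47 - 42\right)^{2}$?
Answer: $-910715907$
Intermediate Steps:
$Z = -12150$ ($Z = 4 - \left(12179 - \left(47 - 42\right)^{2}\right) = 4 - \left(12179 - 5^{2}\right) = 4 + \left(-12179 + 25\right) = 4 - 12154 = -12150$)
$j = 2$ ($j = 6 - 4 = 2$)
$V{\left(a,R \right)} = 3 R + 3 a$ ($V{\left(a,R \right)} = 3 \left(a + R\right) = 3 \left(R + a\right) = 3 R + 3 a$)
$\left(24848 + V{\left(j,\left(-15\right) 7 \right)}\right) \left(-24963 + Z\right) = \left(24848 + \left(3 \left(\left(-15\right) 7\right) + 3 \cdot 2\right)\right) \left(-24963 - 12150\right) = \left(24848 + \left(3 \left(-105\right) + 6\right)\right) \left(-37113\right) = \left(24848 + \left(-315 + 6\right)\right) \left(-37113\right) = \left(24848 - 309\right) \left(-37113\right) = 24539 \left(-37113\right) = -910715907$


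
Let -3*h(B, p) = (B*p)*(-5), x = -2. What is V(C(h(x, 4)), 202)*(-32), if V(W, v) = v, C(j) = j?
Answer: -6464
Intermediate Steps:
h(B, p) = 5*B*p/3 (h(B, p) = -B*p*(-5)/3 = -(-5)*B*p/3 = 5*B*p/3)
V(C(h(x, 4)), 202)*(-32) = 202*(-32) = -6464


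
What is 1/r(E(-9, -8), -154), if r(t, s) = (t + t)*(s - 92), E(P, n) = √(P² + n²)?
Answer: -√145/71340 ≈ -0.00016879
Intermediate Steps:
r(t, s) = 2*t*(-92 + s) (r(t, s) = (2*t)*(-92 + s) = 2*t*(-92 + s))
1/r(E(-9, -8), -154) = 1/(2*√((-9)² + (-8)²)*(-92 - 154)) = 1/(2*√(81 + 64)*(-246)) = 1/(2*√145*(-246)) = 1/(-492*√145) = -√145/71340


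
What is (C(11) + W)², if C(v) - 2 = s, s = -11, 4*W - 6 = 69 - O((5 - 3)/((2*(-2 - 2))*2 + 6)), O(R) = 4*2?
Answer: 961/16 ≈ 60.063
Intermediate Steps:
O(R) = 8
W = 67/4 (W = 3/2 + (69 - 1*8)/4 = 3/2 + (69 - 8)/4 = 3/2 + (¼)*61 = 3/2 + 61/4 = 67/4 ≈ 16.750)
C(v) = -9 (C(v) = 2 - 11 = -9)
(C(11) + W)² = (-9 + 67/4)² = (31/4)² = 961/16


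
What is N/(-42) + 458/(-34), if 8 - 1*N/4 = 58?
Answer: -3109/357 ≈ -8.7087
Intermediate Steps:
N = -200 (N = 32 - 4*58 = 32 - 232 = -200)
N/(-42) + 458/(-34) = -200/(-42) + 458/(-34) = -200*(-1/42) + 458*(-1/34) = 100/21 - 229/17 = -3109/357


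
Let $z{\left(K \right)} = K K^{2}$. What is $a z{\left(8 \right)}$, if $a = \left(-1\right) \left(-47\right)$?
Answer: $24064$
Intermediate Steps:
$a = 47$
$z{\left(K \right)} = K^{3}$
$a z{\left(8 \right)} = 47 \cdot 8^{3} = 47 \cdot 512 = 24064$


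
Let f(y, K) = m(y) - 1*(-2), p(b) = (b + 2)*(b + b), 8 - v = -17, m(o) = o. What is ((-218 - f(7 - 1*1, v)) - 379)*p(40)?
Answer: -2032800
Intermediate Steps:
v = 25 (v = 8 - 1*(-17) = 8 + 17 = 25)
p(b) = 2*b*(2 + b) (p(b) = (2 + b)*(2*b) = 2*b*(2 + b))
f(y, K) = 2 + y (f(y, K) = y - 1*(-2) = y + 2 = 2 + y)
((-218 - f(7 - 1*1, v)) - 379)*p(40) = ((-218 - (2 + (7 - 1*1))) - 379)*(2*40*(2 + 40)) = ((-218 - (2 + (7 - 1))) - 379)*(2*40*42) = ((-218 - (2 + 6)) - 379)*3360 = ((-218 - 1*8) - 379)*3360 = ((-218 - 8) - 379)*3360 = (-226 - 379)*3360 = -605*3360 = -2032800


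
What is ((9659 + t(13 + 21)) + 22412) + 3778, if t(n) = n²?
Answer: 37005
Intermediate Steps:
((9659 + t(13 + 21)) + 22412) + 3778 = ((9659 + (13 + 21)²) + 22412) + 3778 = ((9659 + 34²) + 22412) + 3778 = ((9659 + 1156) + 22412) + 3778 = (10815 + 22412) + 3778 = 33227 + 3778 = 37005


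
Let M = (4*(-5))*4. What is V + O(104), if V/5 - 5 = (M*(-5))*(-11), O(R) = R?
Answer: -21871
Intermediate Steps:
M = -80 (M = -20*4 = -80)
V = -21975 (V = 25 + 5*(-80*(-5)*(-11)) = 25 + 5*(400*(-11)) = 25 + 5*(-4400) = 25 - 22000 = -21975)
V + O(104) = -21975 + 104 = -21871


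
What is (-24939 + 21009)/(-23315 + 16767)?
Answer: 1965/3274 ≈ 0.60018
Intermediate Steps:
(-24939 + 21009)/(-23315 + 16767) = -3930/(-6548) = -3930*(-1/6548) = 1965/3274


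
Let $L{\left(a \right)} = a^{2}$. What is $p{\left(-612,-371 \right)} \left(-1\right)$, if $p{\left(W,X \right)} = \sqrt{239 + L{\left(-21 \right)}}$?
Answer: $- 2 \sqrt{170} \approx -26.077$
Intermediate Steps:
$p{\left(W,X \right)} = 2 \sqrt{170}$ ($p{\left(W,X \right)} = \sqrt{239 + \left(-21\right)^{2}} = \sqrt{239 + 441} = \sqrt{680} = 2 \sqrt{170}$)
$p{\left(-612,-371 \right)} \left(-1\right) = 2 \sqrt{170} \left(-1\right) = - 2 \sqrt{170}$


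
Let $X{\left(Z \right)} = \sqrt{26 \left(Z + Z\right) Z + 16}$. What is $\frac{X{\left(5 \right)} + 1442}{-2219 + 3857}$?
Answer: $\frac{103}{117} + \frac{\sqrt{329}}{819} \approx 0.90249$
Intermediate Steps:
$X{\left(Z \right)} = \sqrt{16 + 52 Z^{2}}$ ($X{\left(Z \right)} = \sqrt{26 \cdot 2 Z Z + 16} = \sqrt{52 Z Z + 16} = \sqrt{52 Z^{2} + 16} = \sqrt{16 + 52 Z^{2}}$)
$\frac{X{\left(5 \right)} + 1442}{-2219 + 3857} = \frac{2 \sqrt{4 + 13 \cdot 5^{2}} + 1442}{-2219 + 3857} = \frac{2 \sqrt{4 + 13 \cdot 25} + 1442}{1638} = \left(2 \sqrt{4 + 325} + 1442\right) \frac{1}{1638} = \left(2 \sqrt{329} + 1442\right) \frac{1}{1638} = \left(1442 + 2 \sqrt{329}\right) \frac{1}{1638} = \frac{103}{117} + \frac{\sqrt{329}}{819}$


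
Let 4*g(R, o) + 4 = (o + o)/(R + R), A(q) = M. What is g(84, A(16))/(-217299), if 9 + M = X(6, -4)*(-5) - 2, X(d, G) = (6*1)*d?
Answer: 527/73012464 ≈ 7.2179e-6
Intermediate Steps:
X(d, G) = 6*d
M = -191 (M = -9 + ((6*6)*(-5) - 2) = -9 + (36*(-5) - 2) = -9 + (-180 - 2) = -9 - 182 = -191)
A(q) = -191
g(R, o) = -1 + o/(4*R) (g(R, o) = -1 + ((o + o)/(R + R))/4 = -1 + ((2*o)/((2*R)))/4 = -1 + ((2*o)*(1/(2*R)))/4 = -1 + (o/R)/4 = -1 + o/(4*R))
g(84, A(16))/(-217299) = ((-1*84 + (¼)*(-191))/84)/(-217299) = ((-84 - 191/4)/84)*(-1/217299) = ((1/84)*(-527/4))*(-1/217299) = -527/336*(-1/217299) = 527/73012464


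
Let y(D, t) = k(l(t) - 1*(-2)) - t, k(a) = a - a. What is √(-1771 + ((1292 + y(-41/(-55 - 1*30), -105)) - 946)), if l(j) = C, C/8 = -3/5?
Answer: 2*I*√330 ≈ 36.332*I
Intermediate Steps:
C = -24/5 (C = 8*(-3/5) = 8*(-3*⅕) = 8*(-⅗) = -24/5 ≈ -4.8000)
l(j) = -24/5
k(a) = 0
y(D, t) = -t (y(D, t) = 0 - t = -t)
√(-1771 + ((1292 + y(-41/(-55 - 1*30), -105)) - 946)) = √(-1771 + ((1292 - 1*(-105)) - 946)) = √(-1771 + ((1292 + 105) - 946)) = √(-1771 + (1397 - 946)) = √(-1771 + 451) = √(-1320) = 2*I*√330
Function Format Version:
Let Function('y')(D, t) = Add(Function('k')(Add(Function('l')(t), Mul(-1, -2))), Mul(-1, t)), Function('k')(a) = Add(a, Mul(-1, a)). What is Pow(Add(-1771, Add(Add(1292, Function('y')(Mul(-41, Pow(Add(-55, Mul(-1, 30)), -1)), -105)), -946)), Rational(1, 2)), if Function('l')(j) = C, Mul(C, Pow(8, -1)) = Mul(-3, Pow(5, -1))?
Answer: Mul(2, I, Pow(330, Rational(1, 2))) ≈ Mul(36.332, I)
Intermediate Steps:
C = Rational(-24, 5) (C = Mul(8, Mul(-3, Pow(5, -1))) = Mul(8, Mul(-3, Rational(1, 5))) = Mul(8, Rational(-3, 5)) = Rational(-24, 5) ≈ -4.8000)
Function('l')(j) = Rational(-24, 5)
Function('k')(a) = 0
Function('y')(D, t) = Mul(-1, t) (Function('y')(D, t) = Add(0, Mul(-1, t)) = Mul(-1, t))
Pow(Add(-1771, Add(Add(1292, Function('y')(Mul(-41, Pow(Add(-55, Mul(-1, 30)), -1)), -105)), -946)), Rational(1, 2)) = Pow(Add(-1771, Add(Add(1292, Mul(-1, -105)), -946)), Rational(1, 2)) = Pow(Add(-1771, Add(Add(1292, 105), -946)), Rational(1, 2)) = Pow(Add(-1771, Add(1397, -946)), Rational(1, 2)) = Pow(Add(-1771, 451), Rational(1, 2)) = Pow(-1320, Rational(1, 2)) = Mul(2, I, Pow(330, Rational(1, 2)))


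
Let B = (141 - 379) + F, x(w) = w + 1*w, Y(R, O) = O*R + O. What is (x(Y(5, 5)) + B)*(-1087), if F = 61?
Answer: 127179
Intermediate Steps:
Y(R, O) = O + O*R
x(w) = 2*w (x(w) = w + w = 2*w)
B = -177 (B = (141 - 379) + 61 = -238 + 61 = -177)
(x(Y(5, 5)) + B)*(-1087) = (2*(5*(1 + 5)) - 177)*(-1087) = (2*(5*6) - 177)*(-1087) = (2*30 - 177)*(-1087) = (60 - 177)*(-1087) = -117*(-1087) = 127179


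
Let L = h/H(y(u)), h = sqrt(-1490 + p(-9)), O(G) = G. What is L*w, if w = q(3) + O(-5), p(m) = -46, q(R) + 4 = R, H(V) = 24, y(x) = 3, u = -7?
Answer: -4*I*sqrt(6) ≈ -9.798*I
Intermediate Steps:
q(R) = -4 + R
h = 16*I*sqrt(6) (h = sqrt(-1490 - 46) = sqrt(-1536) = 16*I*sqrt(6) ≈ 39.192*I)
w = -6 (w = (-4 + 3) - 5 = -1 - 5 = -6)
L = 2*I*sqrt(6)/3 (L = (16*I*sqrt(6))/24 = (16*I*sqrt(6))*(1/24) = 2*I*sqrt(6)/3 ≈ 1.633*I)
L*w = (2*I*sqrt(6)/3)*(-6) = -4*I*sqrt(6)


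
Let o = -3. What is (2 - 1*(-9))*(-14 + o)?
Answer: -187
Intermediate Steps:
(2 - 1*(-9))*(-14 + o) = (2 - 1*(-9))*(-14 - 3) = (2 + 9)*(-17) = 11*(-17) = -187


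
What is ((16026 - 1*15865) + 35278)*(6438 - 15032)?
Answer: -304562766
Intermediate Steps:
((16026 - 1*15865) + 35278)*(6438 - 15032) = ((16026 - 15865) + 35278)*(-8594) = (161 + 35278)*(-8594) = 35439*(-8594) = -304562766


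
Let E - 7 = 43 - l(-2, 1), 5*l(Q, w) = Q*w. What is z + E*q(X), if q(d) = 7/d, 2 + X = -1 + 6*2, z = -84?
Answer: -224/5 ≈ -44.800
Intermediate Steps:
l(Q, w) = Q*w/5 (l(Q, w) = (Q*w)/5 = Q*w/5)
X = 9 (X = -2 + (-1 + 6*2) = -2 + (-1 + 12) = -2 + 11 = 9)
E = 252/5 (E = 7 + (43 - (-2)/5) = 7 + (43 - 1*(-⅖)) = 7 + (43 + ⅖) = 7 + 217/5 = 252/5 ≈ 50.400)
z + E*q(X) = -84 + 252*(7/9)/5 = -84 + 252*(7*(⅑))/5 = -84 + (252/5)*(7/9) = -84 + 196/5 = -224/5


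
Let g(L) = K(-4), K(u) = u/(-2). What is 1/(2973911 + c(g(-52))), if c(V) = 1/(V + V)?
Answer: 4/11895645 ≈ 3.3626e-7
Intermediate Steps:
K(u) = -u/2 (K(u) = u*(-½) = -u/2)
g(L) = 2 (g(L) = -½*(-4) = 2)
c(V) = 1/(2*V)
1/(2973911 + c(g(-52))) = 1/(2973911 + (½)/2) = 1/(2973911 + (½)*(½)) = 1/(2973911 + ¼) = 1/(11895645/4) = 4/11895645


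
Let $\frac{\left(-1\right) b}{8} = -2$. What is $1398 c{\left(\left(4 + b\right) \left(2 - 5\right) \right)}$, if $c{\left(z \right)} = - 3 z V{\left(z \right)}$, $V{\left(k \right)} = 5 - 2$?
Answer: $754920$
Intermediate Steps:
$b = 16$ ($b = \left(-8\right) \left(-2\right) = 16$)
$V{\left(k \right)} = 3$
$c{\left(z \right)} = - 9 z$ ($c{\left(z \right)} = - 3 z 3 = - 9 z$)
$1398 c{\left(\left(4 + b\right) \left(2 - 5\right) \right)} = 1398 \left(- 9 \left(4 + 16\right) \left(2 - 5\right)\right) = 1398 \left(- 9 \cdot 20 \left(-3\right)\right) = 1398 \left(\left(-9\right) \left(-60\right)\right) = 1398 \cdot 540 = 754920$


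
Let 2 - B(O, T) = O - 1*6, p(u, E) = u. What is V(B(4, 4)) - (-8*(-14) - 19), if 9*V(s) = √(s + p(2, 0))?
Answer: -93 + √6/9 ≈ -92.728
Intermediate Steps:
B(O, T) = 8 - O (B(O, T) = 2 - (O - 1*6) = 2 - (O - 6) = 2 - (-6 + O) = 2 + (6 - O) = 8 - O)
V(s) = √(2 + s)/9 (V(s) = √(s + 2)/9 = √(2 + s)/9)
V(B(4, 4)) - (-8*(-14) - 19) = √(2 + (8 - 1*4))/9 - (-8*(-14) - 19) = √(2 + (8 - 4))/9 - (112 - 19) = √(2 + 4)/9 - 1*93 = √6/9 - 93 = -93 + √6/9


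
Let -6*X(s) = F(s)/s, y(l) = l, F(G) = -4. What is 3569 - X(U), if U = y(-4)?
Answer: 21415/6 ≈ 3569.2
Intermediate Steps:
U = -4
X(s) = 2/(3*s) (X(s) = -(-2)/(3*s) = 2/(3*s))
3569 - X(U) = 3569 - 2/(3*(-4)) = 3569 - 2*(-1)/(3*4) = 3569 - 1*(-⅙) = 3569 + ⅙ = 21415/6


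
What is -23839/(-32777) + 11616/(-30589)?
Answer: 348473539/1002615653 ≈ 0.34756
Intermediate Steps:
-23839/(-32777) + 11616/(-30589) = -23839*(-1/32777) + 11616*(-1/30589) = 23839/32777 - 11616/30589 = 348473539/1002615653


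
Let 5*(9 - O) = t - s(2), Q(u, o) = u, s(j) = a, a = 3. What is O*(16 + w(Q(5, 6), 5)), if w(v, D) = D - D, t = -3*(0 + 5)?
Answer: 1008/5 ≈ 201.60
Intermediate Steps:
s(j) = 3
t = -15 (t = -3*5 = -15)
O = 63/5 (O = 9 - (-15 - 1*3)/5 = 9 - (-15 - 3)/5 = 9 - 1/5*(-18) = 9 + 18/5 = 63/5 ≈ 12.600)
w(v, D) = 0
O*(16 + w(Q(5, 6), 5)) = 63*(16 + 0)/5 = (63/5)*16 = 1008/5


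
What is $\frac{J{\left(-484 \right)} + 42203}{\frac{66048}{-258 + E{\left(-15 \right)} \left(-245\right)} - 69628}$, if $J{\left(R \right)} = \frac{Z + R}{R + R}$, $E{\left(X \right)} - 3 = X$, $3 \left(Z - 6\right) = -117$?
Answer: $- \frac{1660118217}{2737918304} \approx -0.60634$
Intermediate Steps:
$Z = -33$ ($Z = 6 + \frac{1}{3} \left(-117\right) = 6 - 39 = -33$)
$E{\left(X \right)} = 3 + X$
$J{\left(R \right)} = \frac{-33 + R}{2 R}$ ($J{\left(R \right)} = \frac{-33 + R}{R + R} = \frac{-33 + R}{2 R}$)
$\frac{J{\left(-484 \right)} + 42203}{\frac{66048}{-258 + E{\left(-15 \right)} \left(-245\right)} - 69628} = \frac{\frac{-33 - 484}{2 \left(-484\right)} + 42203}{\frac{66048}{-258 + \left(3 - 15\right) \left(-245\right)} - 69628} = \frac{\frac{1}{2} \left(- \frac{1}{484}\right) \left(-517\right) + 42203}{\frac{66048}{-258 - -2940} - 69628} = \frac{\frac{47}{88} + 42203}{\frac{66048}{-258 + 2940} - 69628} = \frac{3713911}{88 \left(\frac{66048}{2682} - 69628\right)} = \frac{3713911}{88 \left(66048 \cdot \frac{1}{2682} - 69628\right)} = \frac{3713911}{88 \left(\frac{11008}{447} - 69628\right)} = \frac{3713911}{88 \left(- \frac{31112708}{447}\right)} = \frac{3713911}{88} \left(- \frac{447}{31112708}\right) = - \frac{1660118217}{2737918304}$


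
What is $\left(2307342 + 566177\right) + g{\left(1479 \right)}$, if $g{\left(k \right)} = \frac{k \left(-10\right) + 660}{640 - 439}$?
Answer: $\frac{192521063}{67} \approx 2.8734 \cdot 10^{6}$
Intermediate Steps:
$g{\left(k \right)} = \frac{220}{67} - \frac{10 k}{201}$ ($g{\left(k \right)} = \frac{- 10 k + 660}{201} = \left(660 - 10 k\right) \frac{1}{201} = \frac{220}{67} - \frac{10 k}{201}$)
$\left(2307342 + 566177\right) + g{\left(1479 \right)} = \left(2307342 + 566177\right) + \left(\frac{220}{67} - \frac{4930}{67}\right) = 2873519 + \left(\frac{220}{67} - \frac{4930}{67}\right) = 2873519 - \frac{4710}{67} = \frac{192521063}{67}$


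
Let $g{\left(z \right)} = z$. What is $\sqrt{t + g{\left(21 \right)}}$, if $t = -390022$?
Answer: $i \sqrt{390001} \approx 624.5 i$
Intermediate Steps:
$\sqrt{t + g{\left(21 \right)}} = \sqrt{-390022 + 21} = \sqrt{-390001} = i \sqrt{390001}$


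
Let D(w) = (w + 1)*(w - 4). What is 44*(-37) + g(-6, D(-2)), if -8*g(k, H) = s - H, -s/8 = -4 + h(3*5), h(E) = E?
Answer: -6465/4 ≈ -1616.3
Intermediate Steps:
D(w) = (1 + w)*(-4 + w)
s = -88 (s = -8*(-4 + 3*5) = -8*(-4 + 15) = -8*11 = -88)
g(k, H) = 11 + H/8 (g(k, H) = -(-88 - H)/8 = 11 + H/8)
44*(-37) + g(-6, D(-2)) = 44*(-37) + (11 + (-4 + (-2)² - 3*(-2))/8) = -1628 + (11 + (-4 + 4 + 6)/8) = -1628 + (11 + (⅛)*6) = -1628 + (11 + ¾) = -1628 + 47/4 = -6465/4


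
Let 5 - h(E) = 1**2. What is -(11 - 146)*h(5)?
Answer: 540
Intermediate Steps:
h(E) = 4 (h(E) = 5 - 1*1**2 = 5 - 1*1 = 5 - 1 = 4)
-(11 - 146)*h(5) = -(11 - 146)*4 = -(-135)*4 = -1*(-540) = 540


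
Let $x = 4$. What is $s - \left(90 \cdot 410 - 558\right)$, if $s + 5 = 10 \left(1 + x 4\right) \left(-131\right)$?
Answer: $-58617$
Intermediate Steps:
$s = -22275$ ($s = -5 + 10 \left(1 + 4 \cdot 4\right) \left(-131\right) = -5 + 10 \left(1 + 16\right) \left(-131\right) = -5 + 10 \cdot 17 \left(-131\right) = -5 + 170 \left(-131\right) = -5 - 22270 = -22275$)
$s - \left(90 \cdot 410 - 558\right) = -22275 - \left(90 \cdot 410 - 558\right) = -22275 - \left(36900 - 558\right) = -22275 - 36342 = -58617$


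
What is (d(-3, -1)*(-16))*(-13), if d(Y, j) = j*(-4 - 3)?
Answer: 1456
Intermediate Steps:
d(Y, j) = -7*j (d(Y, j) = j*(-7) = -7*j)
(d(-3, -1)*(-16))*(-13) = (-7*(-1)*(-16))*(-13) = (7*(-16))*(-13) = -112*(-13) = 1456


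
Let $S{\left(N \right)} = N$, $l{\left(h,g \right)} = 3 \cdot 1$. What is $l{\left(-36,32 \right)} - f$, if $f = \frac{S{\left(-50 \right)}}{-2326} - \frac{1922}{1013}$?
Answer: $\frac{5744318}{1178119} \approx 4.8758$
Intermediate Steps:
$l{\left(h,g \right)} = 3$
$f = - \frac{2209961}{1178119}$ ($f = - \frac{50}{-2326} - \frac{1922}{1013} = \left(-50\right) \left(- \frac{1}{2326}\right) - \frac{1922}{1013} = \frac{25}{1163} - \frac{1922}{1013} = - \frac{2209961}{1178119} \approx -1.8758$)
$l{\left(-36,32 \right)} - f = 3 - - \frac{2209961}{1178119} = 3 + \frac{2209961}{1178119} = \frac{5744318}{1178119}$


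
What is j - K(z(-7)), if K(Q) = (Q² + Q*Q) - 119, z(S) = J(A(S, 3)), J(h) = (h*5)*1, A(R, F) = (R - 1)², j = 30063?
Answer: -174618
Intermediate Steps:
A(R, F) = (-1 + R)²
J(h) = 5*h (J(h) = (5*h)*1 = 5*h)
z(S) = 5*(-1 + S)²
K(Q) = -119 + 2*Q² (K(Q) = (Q² + Q²) - 119 = 2*Q² - 119 = -119 + 2*Q²)
j - K(z(-7)) = 30063 - (-119 + 2*(5*(-1 - 7)²)²) = 30063 - (-119 + 2*(5*(-8)²)²) = 30063 - (-119 + 2*(5*64)²) = 30063 - (-119 + 2*320²) = 30063 - (-119 + 2*102400) = 30063 - (-119 + 204800) = 30063 - 1*204681 = 30063 - 204681 = -174618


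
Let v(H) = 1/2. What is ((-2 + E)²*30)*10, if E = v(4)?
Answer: 675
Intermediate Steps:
v(H) = ½
E = ½ ≈ 0.50000
((-2 + E)²*30)*10 = ((-2 + ½)²*30)*10 = ((-3/2)²*30)*10 = ((9/4)*30)*10 = (135/2)*10 = 675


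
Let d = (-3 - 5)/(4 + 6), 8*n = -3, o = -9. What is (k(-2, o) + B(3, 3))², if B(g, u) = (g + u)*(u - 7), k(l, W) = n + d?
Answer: 1014049/1600 ≈ 633.78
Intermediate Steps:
n = -3/8 (n = (⅛)*(-3) = -3/8 ≈ -0.37500)
d = -⅘ (d = -8/10 = -8*⅒ = -⅘ ≈ -0.80000)
k(l, W) = -47/40 (k(l, W) = -3/8 - ⅘ = -47/40)
B(g, u) = (-7 + u)*(g + u) (B(g, u) = (g + u)*(-7 + u) = (-7 + u)*(g + u))
(k(-2, o) + B(3, 3))² = (-47/40 + (3² - 7*3 - 7*3 + 3*3))² = (-47/40 + (9 - 21 - 21 + 9))² = (-47/40 - 24)² = (-1007/40)² = 1014049/1600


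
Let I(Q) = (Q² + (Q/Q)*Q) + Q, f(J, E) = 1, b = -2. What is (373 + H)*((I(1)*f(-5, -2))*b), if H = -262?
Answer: -666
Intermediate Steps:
I(Q) = Q² + 2*Q (I(Q) = (Q² + 1*Q) + Q = (Q² + Q) + Q = (Q + Q²) + Q = Q² + 2*Q)
(373 + H)*((I(1)*f(-5, -2))*b) = (373 - 262)*(((1*(2 + 1))*1)*(-2)) = 111*(((1*3)*1)*(-2)) = 111*((3*1)*(-2)) = 111*(3*(-2)) = 111*(-6) = -666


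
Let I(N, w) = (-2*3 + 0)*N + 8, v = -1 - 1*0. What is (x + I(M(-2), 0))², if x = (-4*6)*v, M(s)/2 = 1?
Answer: 400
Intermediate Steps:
v = -1 (v = -1 + 0 = -1)
M(s) = 2 (M(s) = 2*1 = 2)
I(N, w) = 8 - 6*N (I(N, w) = (-6 + 0)*N + 8 = -6*N + 8 = 8 - 6*N)
x = 24 (x = -4*6*(-1) = -24*(-1) = 24)
(x + I(M(-2), 0))² = (24 + (8 - 6*2))² = (24 + (8 - 12))² = (24 - 4)² = 20² = 400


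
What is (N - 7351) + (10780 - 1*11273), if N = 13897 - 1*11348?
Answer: -5295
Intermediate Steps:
N = 2549 (N = 13897 - 11348 = 2549)
(N - 7351) + (10780 - 1*11273) = (2549 - 7351) + (10780 - 1*11273) = -4802 + (10780 - 11273) = -4802 - 493 = -5295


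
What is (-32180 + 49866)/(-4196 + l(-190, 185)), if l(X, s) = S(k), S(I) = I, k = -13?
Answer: -17686/4209 ≈ -4.2020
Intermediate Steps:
l(X, s) = -13
(-32180 + 49866)/(-4196 + l(-190, 185)) = (-32180 + 49866)/(-4196 - 13) = 17686/(-4209) = 17686*(-1/4209) = -17686/4209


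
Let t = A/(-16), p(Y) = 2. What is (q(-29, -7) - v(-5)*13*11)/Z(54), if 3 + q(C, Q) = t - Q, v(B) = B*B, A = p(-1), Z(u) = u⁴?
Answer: -9523/22674816 ≈ -0.00041998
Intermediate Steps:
A = 2
t = -⅛ (t = 2/(-16) = 2*(-1/16) = -⅛ ≈ -0.12500)
v(B) = B²
q(C, Q) = -25/8 - Q (q(C, Q) = -3 + (-⅛ - Q) = -25/8 - Q)
(q(-29, -7) - v(-5)*13*11)/Z(54) = ((-25/8 - 1*(-7)) - (-5)²*13*11)/(54⁴) = ((-25/8 + 7) - 25*13*11)/8503056 = (31/8 - 325*11)*(1/8503056) = (31/8 - 1*3575)*(1/8503056) = (31/8 - 3575)*(1/8503056) = -28569/8*1/8503056 = -9523/22674816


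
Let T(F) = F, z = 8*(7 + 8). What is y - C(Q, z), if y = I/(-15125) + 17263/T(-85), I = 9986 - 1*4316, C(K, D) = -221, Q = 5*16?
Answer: 901532/51425 ≈ 17.531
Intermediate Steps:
z = 120 (z = 8*15 = 120)
Q = 80
I = 5670 (I = 9986 - 4316 = 5670)
y = -10463393/51425 (y = 5670/(-15125) + 17263/(-85) = 5670*(-1/15125) + 17263*(-1/85) = -1134/3025 - 17263/85 = -10463393/51425 ≈ -203.47)
y - C(Q, z) = -10463393/51425 - 1*(-221) = -10463393/51425 + 221 = 901532/51425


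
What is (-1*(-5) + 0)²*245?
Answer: 6125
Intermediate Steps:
(-1*(-5) + 0)²*245 = (5 + 0)²*245 = 5²*245 = 25*245 = 6125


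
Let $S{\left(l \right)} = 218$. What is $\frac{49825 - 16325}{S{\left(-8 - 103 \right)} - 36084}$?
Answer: $- \frac{16750}{17933} \approx -0.93403$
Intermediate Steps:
$\frac{49825 - 16325}{S{\left(-8 - 103 \right)} - 36084} = \frac{49825 - 16325}{218 - 36084} = \frac{33500}{-35866} = 33500 \left(- \frac{1}{35866}\right) = - \frac{16750}{17933}$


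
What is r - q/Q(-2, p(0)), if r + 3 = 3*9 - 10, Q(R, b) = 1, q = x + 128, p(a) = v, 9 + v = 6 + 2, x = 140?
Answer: -254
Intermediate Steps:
v = -1 (v = -9 + (6 + 2) = -9 + 8 = -1)
p(a) = -1
q = 268 (q = 140 + 128 = 268)
r = 14 (r = -3 + (3*9 - 10) = -3 + (27 - 10) = -3 + 17 = 14)
r - q/Q(-2, p(0)) = 14 - 268/1 = 14 - 268 = -254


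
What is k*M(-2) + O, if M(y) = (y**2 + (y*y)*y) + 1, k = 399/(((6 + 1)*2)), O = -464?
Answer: -1099/2 ≈ -549.50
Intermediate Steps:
k = 57/2 (k = 399/((7*2)) = 399/14 = 399*(1/14) = 57/2 ≈ 28.500)
M(y) = 1 + y**2 + y**3 (M(y) = (y**2 + y**2*y) + 1 = (y**2 + y**3) + 1 = 1 + y**2 + y**3)
k*M(-2) + O = 57*(1 + (-2)**2 + (-2)**3)/2 - 464 = 57*(1 + 4 - 8)/2 - 464 = (57/2)*(-3) - 464 = -171/2 - 464 = -1099/2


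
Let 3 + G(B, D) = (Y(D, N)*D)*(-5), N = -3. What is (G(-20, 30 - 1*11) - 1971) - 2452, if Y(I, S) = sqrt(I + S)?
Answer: -4806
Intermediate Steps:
G(B, D) = -3 - 5*D*sqrt(-3 + D) (G(B, D) = -3 + (sqrt(D - 3)*D)*(-5) = -3 + (sqrt(-3 + D)*D)*(-5) = -3 + (D*sqrt(-3 + D))*(-5) = -3 - 5*D*sqrt(-3 + D))
(G(-20, 30 - 1*11) - 1971) - 2452 = ((-3 - 5*(30 - 1*11)*sqrt(-3 + (30 - 1*11))) - 1971) - 2452 = ((-3 - 5*(30 - 11)*sqrt(-3 + (30 - 11))) - 1971) - 2452 = ((-3 - 5*19*sqrt(-3 + 19)) - 1971) - 2452 = ((-3 - 5*19*sqrt(16)) - 1971) - 2452 = ((-3 - 5*19*4) - 1971) - 2452 = ((-3 - 380) - 1971) - 2452 = (-383 - 1971) - 2452 = -2354 - 2452 = -4806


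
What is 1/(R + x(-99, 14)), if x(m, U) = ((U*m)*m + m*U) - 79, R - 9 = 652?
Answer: 1/136410 ≈ 7.3308e-6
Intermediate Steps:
R = 661 (R = 9 + 652 = 661)
x(m, U) = -79 + U*m + U*m² (x(m, U) = (U*m² + U*m) - 79 = (U*m + U*m²) - 79 = -79 + U*m + U*m²)
1/(R + x(-99, 14)) = 1/(661 + (-79 + 14*(-99) + 14*(-99)²)) = 1/(661 + (-79 - 1386 + 14*9801)) = 1/(661 + (-79 - 1386 + 137214)) = 1/(661 + 135749) = 1/136410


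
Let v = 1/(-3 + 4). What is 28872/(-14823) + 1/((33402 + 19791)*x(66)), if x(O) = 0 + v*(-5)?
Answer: -284405789/146014785 ≈ -1.9478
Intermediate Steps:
v = 1 (v = 1/1 = 1)
x(O) = -5 (x(O) = 0 + 1*(-5) = 0 - 5 = -5)
28872/(-14823) + 1/((33402 + 19791)*x(66)) = 28872/(-14823) + 1/((33402 + 19791)*(-5)) = 28872*(-1/14823) - ⅕/53193 = -3208/1647 + (1/53193)*(-⅕) = -3208/1647 - 1/265965 = -284405789/146014785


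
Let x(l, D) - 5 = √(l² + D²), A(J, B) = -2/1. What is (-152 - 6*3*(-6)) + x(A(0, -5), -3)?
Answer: -39 + √13 ≈ -35.394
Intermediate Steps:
A(J, B) = -2 (A(J, B) = -2*1 = -2)
x(l, D) = 5 + √(D² + l²) (x(l, D) = 5 + √(l² + D²) = 5 + √(D² + l²))
(-152 - 6*3*(-6)) + x(A(0, -5), -3) = (-152 - 6*3*(-6)) + (5 + √((-3)² + (-2)²)) = (-152 - 18*(-6)) + (5 + √(9 + 4)) = (-152 - 1*(-108)) + (5 + √13) = (-152 + 108) + (5 + √13) = -44 + (5 + √13) = -39 + √13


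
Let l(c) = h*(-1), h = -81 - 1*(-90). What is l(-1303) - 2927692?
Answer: -2927701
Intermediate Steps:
h = 9 (h = -81 + 90 = 9)
l(c) = -9 (l(c) = 9*(-1) = -9)
l(-1303) - 2927692 = -9 - 2927692 = -2927701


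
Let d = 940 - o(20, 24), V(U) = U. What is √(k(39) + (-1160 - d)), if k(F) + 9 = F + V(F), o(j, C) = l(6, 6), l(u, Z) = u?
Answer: 45*I ≈ 45.0*I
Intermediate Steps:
o(j, C) = 6
d = 934 (d = 940 - 1*6 = 940 - 6 = 934)
k(F) = -9 + 2*F (k(F) = -9 + (F + F) = -9 + 2*F)
√(k(39) + (-1160 - d)) = √((-9 + 2*39) + (-1160 - 1*934)) = √((-9 + 78) + (-1160 - 934)) = √(69 - 2094) = √(-2025) = 45*I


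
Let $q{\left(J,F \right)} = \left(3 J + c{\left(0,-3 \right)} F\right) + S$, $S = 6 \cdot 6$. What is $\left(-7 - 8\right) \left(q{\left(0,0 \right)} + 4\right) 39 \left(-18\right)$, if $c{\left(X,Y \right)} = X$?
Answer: $421200$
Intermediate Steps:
$S = 36$
$q{\left(J,F \right)} = 36 + 3 J$ ($q{\left(J,F \right)} = \left(3 J + 0 F\right) + 36 = \left(3 J + 0\right) + 36 = 3 J + 36 = 36 + 3 J$)
$\left(-7 - 8\right) \left(q{\left(0,0 \right)} + 4\right) 39 \left(-18\right) = \left(-7 - 8\right) \left(\left(36 + 3 \cdot 0\right) + 4\right) 39 \left(-18\right) = - 15 \left(\left(36 + 0\right) + 4\right) 39 \left(-18\right) = - 15 \left(36 + 4\right) 39 \left(-18\right) = \left(-15\right) 40 \cdot 39 \left(-18\right) = \left(-600\right) 39 \left(-18\right) = \left(-23400\right) \left(-18\right) = 421200$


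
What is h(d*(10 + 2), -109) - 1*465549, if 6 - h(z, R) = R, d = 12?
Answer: -465434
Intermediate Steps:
h(z, R) = 6 - R
h(d*(10 + 2), -109) - 1*465549 = (6 - 1*(-109)) - 1*465549 = (6 + 109) - 465549 = 115 - 465549 = -465434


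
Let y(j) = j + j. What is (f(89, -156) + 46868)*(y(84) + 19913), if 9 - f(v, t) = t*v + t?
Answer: 1223274277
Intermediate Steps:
y(j) = 2*j
f(v, t) = 9 - t - t*v (f(v, t) = 9 - (t*v + t) = 9 - (t + t*v) = 9 + (-t - t*v) = 9 - t - t*v)
(f(89, -156) + 46868)*(y(84) + 19913) = ((9 - 1*(-156) - 1*(-156)*89) + 46868)*(2*84 + 19913) = ((9 + 156 + 13884) + 46868)*(168 + 19913) = (14049 + 46868)*20081 = 60917*20081 = 1223274277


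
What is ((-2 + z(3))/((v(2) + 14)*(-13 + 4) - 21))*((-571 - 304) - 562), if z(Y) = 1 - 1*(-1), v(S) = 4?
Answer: 0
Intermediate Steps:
z(Y) = 2 (z(Y) = 1 + 1 = 2)
((-2 + z(3))/((v(2) + 14)*(-13 + 4) - 21))*((-571 - 304) - 562) = ((-2 + 2)/((4 + 14)*(-13 + 4) - 21))*((-571 - 304) - 562) = (0/(18*(-9) - 21))*(-875 - 562) = (0/(-162 - 21))*(-1437) = (0/(-183))*(-1437) = (0*(-1/183))*(-1437) = 0*(-1437) = 0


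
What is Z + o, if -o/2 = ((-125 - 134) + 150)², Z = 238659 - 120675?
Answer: 94222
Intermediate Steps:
Z = 117984
o = -23762 (o = -2*((-125 - 134) + 150)² = -2*(-259 + 150)² = -2*(-109)² = -2*11881 = -23762)
Z + o = 117984 - 23762 = 94222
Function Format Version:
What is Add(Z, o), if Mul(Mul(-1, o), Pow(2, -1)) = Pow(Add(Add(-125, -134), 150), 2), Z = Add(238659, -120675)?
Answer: 94222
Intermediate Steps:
Z = 117984
o = -23762 (o = Mul(-2, Pow(Add(Add(-125, -134), 150), 2)) = Mul(-2, Pow(Add(-259, 150), 2)) = Mul(-2, Pow(-109, 2)) = Mul(-2, 11881) = -23762)
Add(Z, o) = Add(117984, -23762) = 94222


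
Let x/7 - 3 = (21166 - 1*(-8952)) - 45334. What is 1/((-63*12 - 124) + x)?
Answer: -1/107371 ≈ -9.3135e-6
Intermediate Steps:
x = -106491 (x = 21 + 7*((21166 - 1*(-8952)) - 45334) = 21 + 7*((21166 + 8952) - 45334) = 21 + 7*(30118 - 45334) = 21 + 7*(-15216) = 21 - 106512 = -106491)
1/((-63*12 - 124) + x) = 1/((-63*12 - 124) - 106491) = 1/((-756 - 124) - 106491) = 1/(-880 - 106491) = 1/(-107371) = -1/107371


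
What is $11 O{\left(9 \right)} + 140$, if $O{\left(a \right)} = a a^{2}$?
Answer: $8159$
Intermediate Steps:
$O{\left(a \right)} = a^{3}$
$11 O{\left(9 \right)} + 140 = 11 \cdot 9^{3} + 140 = 11 \cdot 729 + 140 = 8019 + 140 = 8159$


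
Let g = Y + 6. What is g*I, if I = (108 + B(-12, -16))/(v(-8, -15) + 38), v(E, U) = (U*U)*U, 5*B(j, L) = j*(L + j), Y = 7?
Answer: -11388/16685 ≈ -0.68253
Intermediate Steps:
B(j, L) = j*(L + j)/5 (B(j, L) = (j*(L + j))/5 = j*(L + j)/5)
v(E, U) = U³ (v(E, U) = U²*U = U³)
g = 13 (g = 7 + 6 = 13)
I = -876/16685 (I = (108 + (⅕)*(-12)*(-16 - 12))/((-15)³ + 38) = (108 + (⅕)*(-12)*(-28))/(-3375 + 38) = (108 + 336/5)/(-3337) = (876/5)*(-1/3337) = -876/16685 ≈ -0.052502)
g*I = 13*(-876/16685) = -11388/16685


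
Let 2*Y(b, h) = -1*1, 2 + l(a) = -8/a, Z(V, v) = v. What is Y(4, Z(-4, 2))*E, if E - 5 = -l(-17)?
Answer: -111/34 ≈ -3.2647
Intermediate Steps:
l(a) = -2 - 8/a
Y(b, h) = -½ (Y(b, h) = (-1*1)/2 = (½)*(-1) = -½)
E = 111/17 (E = 5 - (-2 - 8/(-17)) = 5 - (-2 - 8*(-1/17)) = 5 - (-2 + 8/17) = 5 - 1*(-26/17) = 5 + 26/17 = 111/17 ≈ 6.5294)
Y(4, Z(-4, 2))*E = -½*111/17 = -111/34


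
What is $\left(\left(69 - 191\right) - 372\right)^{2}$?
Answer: $244036$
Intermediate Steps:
$\left(\left(69 - 191\right) - 372\right)^{2} = \left(-122 - 372\right)^{2} = \left(-494\right)^{2} = 244036$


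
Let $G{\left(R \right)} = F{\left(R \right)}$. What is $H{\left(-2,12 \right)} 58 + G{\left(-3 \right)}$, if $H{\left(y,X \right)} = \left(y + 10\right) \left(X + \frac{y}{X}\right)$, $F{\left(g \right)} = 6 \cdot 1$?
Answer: $\frac{16490}{3} \approx 5496.7$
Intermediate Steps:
$F{\left(g \right)} = 6$
$H{\left(y,X \right)} = \left(10 + y\right) \left(X + \frac{y}{X}\right)$
$G{\left(R \right)} = 6$
$H{\left(-2,12 \right)} 58 + G{\left(-3 \right)} = \frac{\left(-2\right)^{2} + 10 \left(-2\right) + 12^{2} \left(10 - 2\right)}{12} \cdot 58 + 6 = \frac{4 - 20 + 144 \cdot 8}{12} \cdot 58 + 6 = \frac{4 - 20 + 1152}{12} \cdot 58 + 6 = \frac{1}{12} \cdot 1136 \cdot 58 + 6 = \frac{284}{3} \cdot 58 + 6 = \frac{16472}{3} + 6 = \frac{16490}{3}$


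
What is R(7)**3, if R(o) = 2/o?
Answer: 8/343 ≈ 0.023324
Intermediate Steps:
R(7)**3 = (2/7)**3 = 8/343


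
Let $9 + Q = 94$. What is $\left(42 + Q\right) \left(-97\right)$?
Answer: $-12319$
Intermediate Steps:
$Q = 85$ ($Q = -9 + 94 = 85$)
$\left(42 + Q\right) \left(-97\right) = \left(42 + 85\right) \left(-97\right) = 127 \left(-97\right) = -12319$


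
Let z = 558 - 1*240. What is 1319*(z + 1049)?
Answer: 1803073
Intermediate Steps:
z = 318 (z = 558 - 240 = 318)
1319*(z + 1049) = 1319*(318 + 1049) = 1319*1367 = 1803073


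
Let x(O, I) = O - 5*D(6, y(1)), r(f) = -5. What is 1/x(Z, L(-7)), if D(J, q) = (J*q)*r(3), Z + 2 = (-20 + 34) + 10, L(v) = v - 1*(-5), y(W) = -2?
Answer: -1/278 ≈ -0.0035971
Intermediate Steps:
L(v) = 5 + v (L(v) = v + 5 = 5 + v)
Z = 22 (Z = -2 + ((-20 + 34) + 10) = -2 + (14 + 10) = -2 + 24 = 22)
D(J, q) = -5*J*q (D(J, q) = (J*q)*(-5) = -5*J*q)
x(O, I) = -300 + O (x(O, I) = O - (-25)*6*(-2) = O - 5*60 = O - 300 = -300 + O)
1/x(Z, L(-7)) = 1/(-300 + 22) = 1/(-278) = -1/278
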